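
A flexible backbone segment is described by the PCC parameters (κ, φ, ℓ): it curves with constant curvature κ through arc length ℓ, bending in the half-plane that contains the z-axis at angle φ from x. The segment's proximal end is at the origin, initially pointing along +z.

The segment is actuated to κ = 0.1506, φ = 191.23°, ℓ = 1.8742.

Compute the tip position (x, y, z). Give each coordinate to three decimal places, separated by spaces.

θ = κ·ℓ = 0.1506 × 1.8742 = 0.28225 rad
ρ = (1 − cos θ)/κ = (1 − 0.96043)/0.1506 = 0.26275
z = sin θ / κ = 0.27852/0.1506 = 1.84941
x = ρ cos φ = 0.26275 × cos(191.23°) = -0.25772
y = ρ sin φ = 0.26275 × sin(191.23°) = -0.05117

-0.258 -0.051 1.849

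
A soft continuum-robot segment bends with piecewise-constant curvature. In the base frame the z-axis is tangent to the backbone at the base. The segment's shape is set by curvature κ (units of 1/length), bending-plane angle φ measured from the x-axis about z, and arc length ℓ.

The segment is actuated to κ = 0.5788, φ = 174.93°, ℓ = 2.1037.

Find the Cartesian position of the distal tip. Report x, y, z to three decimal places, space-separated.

θ = κ·ℓ = 0.5788 × 2.1037 = 1.21762 rad
ρ = (1 − cos θ)/κ = (1 − 0.34588)/0.5788 = 1.13013
z = sin θ / κ = 0.93828/0.5788 = 1.62108
x = ρ cos φ = 1.13013 × cos(174.93°) = -1.12571
y = ρ sin φ = 1.13013 × sin(174.93°) = 0.09987

-1.126 0.100 1.621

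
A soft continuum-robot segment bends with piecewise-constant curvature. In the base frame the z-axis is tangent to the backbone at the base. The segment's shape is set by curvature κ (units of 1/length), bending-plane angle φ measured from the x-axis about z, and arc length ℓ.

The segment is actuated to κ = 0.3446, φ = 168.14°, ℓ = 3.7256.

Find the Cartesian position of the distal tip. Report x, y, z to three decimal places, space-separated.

θ = κ·ℓ = 0.3446 × 3.7256 = 1.28384 rad
ρ = (1 − cos θ)/κ = (1 − 0.28303)/0.3446 = 2.08058
z = sin θ / κ = 0.95911/0.3446 = 2.78326
x = ρ cos φ = 2.08058 × cos(168.14°) = -2.03616
y = ρ sin φ = 2.08058 × sin(168.14°) = 0.42760

-2.036 0.428 2.783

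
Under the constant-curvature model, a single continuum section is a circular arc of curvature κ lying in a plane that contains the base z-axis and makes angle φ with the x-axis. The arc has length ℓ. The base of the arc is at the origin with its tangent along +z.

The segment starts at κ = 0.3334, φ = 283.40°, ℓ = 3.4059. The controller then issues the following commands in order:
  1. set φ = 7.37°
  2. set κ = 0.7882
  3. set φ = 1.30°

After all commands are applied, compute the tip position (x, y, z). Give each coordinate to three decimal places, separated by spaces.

initial: κ=0.3334, φ=283.40°, ℓ=3.4059
cmd 1: set φ=7.37° → (κ,φ,ℓ)=(0.3334,7.37°,3.4059) → tip=(1.7204,0.2225,2.7197)
cmd 2: set κ=0.7882 → (κ,φ,ℓ)=(0.7882,7.37°,3.4059) → tip=(2.3873,0.3088,0.5599)
cmd 3: set φ=1.30° → (κ,φ,ℓ)=(0.7882,1.30°,3.4059) → tip=(2.4066,0.0546,0.5599)

2.407 0.055 0.560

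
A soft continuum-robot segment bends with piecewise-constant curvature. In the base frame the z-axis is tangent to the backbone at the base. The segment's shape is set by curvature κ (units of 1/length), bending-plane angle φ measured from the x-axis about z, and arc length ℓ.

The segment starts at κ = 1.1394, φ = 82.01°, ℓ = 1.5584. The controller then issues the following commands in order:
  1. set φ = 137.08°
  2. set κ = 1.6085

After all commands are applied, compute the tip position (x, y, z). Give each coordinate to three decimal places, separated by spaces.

-0.822 0.764 0.369

initial: κ=1.1394, φ=82.01°, ℓ=1.5584
cmd 1: set φ=137.08° → (κ,φ,ℓ)=(1.1394,137.08°,1.5584) → tip=(-0.7734,0.7192,0.8593)
cmd 2: set κ=1.6085 → (κ,φ,ℓ)=(1.6085,137.08°,1.5584) → tip=(-0.8218,0.7642,0.3687)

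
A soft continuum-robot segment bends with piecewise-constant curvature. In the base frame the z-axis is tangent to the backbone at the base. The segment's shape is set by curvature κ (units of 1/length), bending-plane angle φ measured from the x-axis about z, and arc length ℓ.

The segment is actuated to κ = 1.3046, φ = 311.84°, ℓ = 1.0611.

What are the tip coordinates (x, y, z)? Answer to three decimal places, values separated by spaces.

0.417 -0.465 0.753

θ = κ·ℓ = 1.3046 × 1.0611 = 1.38431 rad
ρ = (1 − cos θ)/κ = (1 − 0.18541)/1.3046 = 0.62440
z = sin θ / κ = 0.98266/1.3046 = 0.75323
x = ρ cos φ = 0.62440 × cos(311.84°) = 0.41651
y = ρ sin φ = 0.62440 × sin(311.84°) = -0.46519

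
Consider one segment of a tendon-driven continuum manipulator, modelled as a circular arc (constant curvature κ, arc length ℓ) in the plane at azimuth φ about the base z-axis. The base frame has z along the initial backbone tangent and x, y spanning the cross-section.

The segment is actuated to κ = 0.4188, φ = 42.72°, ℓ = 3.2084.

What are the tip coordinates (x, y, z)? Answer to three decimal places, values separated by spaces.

θ = κ·ℓ = 0.4188 × 3.2084 = 1.34368 rad
ρ = (1 − cos θ)/κ = (1 − 0.22517)/0.4188 = 1.85012
z = sin θ / κ = 0.97432/0.4188 = 2.32645
x = ρ cos φ = 1.85012 × cos(42.72°) = 1.35924
y = ρ sin φ = 1.85012 × sin(42.72°) = 1.25515

1.359 1.255 2.326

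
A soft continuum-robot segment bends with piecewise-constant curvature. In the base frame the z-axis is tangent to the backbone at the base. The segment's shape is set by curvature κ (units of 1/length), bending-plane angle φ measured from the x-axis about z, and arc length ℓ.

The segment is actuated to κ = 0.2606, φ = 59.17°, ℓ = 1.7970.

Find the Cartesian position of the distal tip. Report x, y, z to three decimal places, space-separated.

0.212 0.355 1.732

θ = κ·ℓ = 0.2606 × 1.7970 = 0.46830 rad
ρ = (1 − cos θ)/κ = (1 − 0.89234)/0.2606 = 0.41313
z = sin θ / κ = 0.45137/0.2606 = 1.73204
x = ρ cos φ = 0.41313 × cos(59.17°) = 0.21173
y = ρ sin φ = 0.41313 × sin(59.17°) = 0.35475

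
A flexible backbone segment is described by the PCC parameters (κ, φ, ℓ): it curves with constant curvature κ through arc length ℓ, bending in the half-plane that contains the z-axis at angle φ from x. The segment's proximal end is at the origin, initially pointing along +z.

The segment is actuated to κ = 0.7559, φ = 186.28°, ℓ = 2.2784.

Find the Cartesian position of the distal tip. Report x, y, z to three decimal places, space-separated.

-1.513 -0.167 1.308

θ = κ·ℓ = 0.7559 × 2.2784 = 1.72224 rad
ρ = (1 − cos θ)/κ = (1 − -0.15087)/0.7559 = 1.52251
z = sin θ / κ = 0.98855/0.7559 = 1.30778
x = ρ cos φ = 1.52251 × cos(186.28°) = -1.51338
y = ρ sin φ = 1.52251 × sin(186.28°) = -0.16654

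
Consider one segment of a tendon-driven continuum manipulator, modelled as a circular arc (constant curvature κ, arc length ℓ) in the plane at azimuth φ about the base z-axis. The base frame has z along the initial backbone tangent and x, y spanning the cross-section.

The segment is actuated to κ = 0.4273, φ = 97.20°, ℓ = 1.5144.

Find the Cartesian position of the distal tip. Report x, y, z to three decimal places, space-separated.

θ = κ·ℓ = 0.4273 × 1.5144 = 0.64710 rad
ρ = (1 − cos θ)/κ = (1 − 0.79783)/0.4273 = 0.47313
z = sin θ / κ = 0.60288/0.4273 = 1.41090
x = ρ cos φ = 0.47313 × cos(97.20°) = -0.05930
y = ρ sin φ = 0.47313 × sin(97.20°) = 0.46939

-0.059 0.469 1.411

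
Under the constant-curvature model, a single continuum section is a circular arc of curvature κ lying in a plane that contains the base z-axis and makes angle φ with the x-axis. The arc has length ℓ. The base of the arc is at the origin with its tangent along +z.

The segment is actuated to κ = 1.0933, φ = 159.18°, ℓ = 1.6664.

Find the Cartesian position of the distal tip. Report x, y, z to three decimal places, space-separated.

-1.067 0.406 0.886

θ = κ·ℓ = 1.0933 × 1.6664 = 1.82188 rad
ρ = (1 − cos θ)/κ = (1 − -0.24845)/1.0933 = 1.14191
z = sin θ / κ = 0.96864/1.0933 = 0.88598
x = ρ cos φ = 1.14191 × cos(159.18°) = -1.06734
y = ρ sin φ = 1.14191 × sin(159.18°) = 0.40587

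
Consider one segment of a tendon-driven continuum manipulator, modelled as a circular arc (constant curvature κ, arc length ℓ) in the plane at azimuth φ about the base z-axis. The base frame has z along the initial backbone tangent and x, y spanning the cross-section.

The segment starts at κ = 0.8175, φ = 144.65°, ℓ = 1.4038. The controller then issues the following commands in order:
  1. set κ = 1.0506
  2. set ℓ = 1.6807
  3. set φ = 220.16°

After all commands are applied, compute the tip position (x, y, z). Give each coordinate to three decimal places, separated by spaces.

-0.868 -0.733 0.934

initial: κ=0.8175, φ=144.65°, ℓ=1.4038
cmd 1: set κ=1.0506 → (κ,φ,ℓ)=(1.0506,144.65°,1.4038) → tip=(-0.7020,0.4979,0.9475)
cmd 2: set ℓ=1.6807 → (κ,φ,ℓ)=(1.0506,144.65°,1.6807) → tip=(-0.9267,0.6574,0.9338)
cmd 3: set φ=220.16° → (κ,φ,ℓ)=(1.0506,220.16°,1.6807) → tip=(-0.8684,-0.7328,0.9338)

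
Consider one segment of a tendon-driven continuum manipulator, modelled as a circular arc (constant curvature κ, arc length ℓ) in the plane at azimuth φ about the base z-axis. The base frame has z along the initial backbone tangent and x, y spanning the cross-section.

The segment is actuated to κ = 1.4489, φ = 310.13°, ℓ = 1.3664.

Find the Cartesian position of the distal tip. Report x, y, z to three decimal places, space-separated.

0.622 -0.738 0.633

θ = κ·ℓ = 1.4489 × 1.3664 = 1.97978 rad
ρ = (1 − cos θ)/κ = (1 − -0.39767)/1.4489 = 0.96465
z = sin θ / κ = 0.91753/1.4489 = 0.63326
x = ρ cos φ = 0.96465 × cos(310.13°) = 0.62174
y = ρ sin φ = 0.96465 × sin(310.13°) = -0.73755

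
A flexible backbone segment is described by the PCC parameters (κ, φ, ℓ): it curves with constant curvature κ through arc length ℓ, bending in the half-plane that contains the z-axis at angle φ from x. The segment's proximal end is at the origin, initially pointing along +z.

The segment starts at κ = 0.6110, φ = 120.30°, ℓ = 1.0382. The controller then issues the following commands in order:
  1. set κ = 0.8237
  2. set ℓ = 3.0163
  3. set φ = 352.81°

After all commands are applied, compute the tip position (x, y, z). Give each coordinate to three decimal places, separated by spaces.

2.158 -0.272 0.742

initial: κ=0.6110, φ=120.30°, ℓ=1.0382
cmd 1: set κ=0.8237 → (κ,φ,ℓ)=(0.8237,120.30°,1.0382) → tip=(-0.2106,0.3605,0.9162)
cmd 2: set ℓ=3.0163 → (κ,φ,ℓ)=(0.8237,120.30°,3.0163) → tip=(-1.0975,1.8781,0.7415)
cmd 3: set φ=352.81° → (κ,φ,ℓ)=(0.8237,352.81°,3.0163) → tip=(2.1582,-0.2723,0.7415)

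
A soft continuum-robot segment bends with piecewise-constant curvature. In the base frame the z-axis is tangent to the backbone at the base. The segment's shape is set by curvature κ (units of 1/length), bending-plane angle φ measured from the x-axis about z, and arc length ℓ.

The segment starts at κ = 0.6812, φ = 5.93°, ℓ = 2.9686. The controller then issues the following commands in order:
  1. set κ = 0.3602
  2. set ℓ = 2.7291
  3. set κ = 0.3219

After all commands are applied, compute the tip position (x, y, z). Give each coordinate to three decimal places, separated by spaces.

initial: κ=0.6812, φ=5.93°, ℓ=2.9686
cmd 1: set κ=0.3602 → (κ,φ,ℓ)=(0.3602,5.93°,2.9686) → tip=(1.4339,0.1489,2.4344)
cmd 2: set ℓ=2.7291 → (κ,φ,ℓ)=(0.3602,5.93°,2.7291) → tip=(1.2302,0.1278,2.3103)
cmd 3: set κ=0.3219 → (κ,φ,ℓ)=(0.3219,5.93°,2.7291) → tip=(1.1176,0.1161,2.3914)

1.118 0.116 2.391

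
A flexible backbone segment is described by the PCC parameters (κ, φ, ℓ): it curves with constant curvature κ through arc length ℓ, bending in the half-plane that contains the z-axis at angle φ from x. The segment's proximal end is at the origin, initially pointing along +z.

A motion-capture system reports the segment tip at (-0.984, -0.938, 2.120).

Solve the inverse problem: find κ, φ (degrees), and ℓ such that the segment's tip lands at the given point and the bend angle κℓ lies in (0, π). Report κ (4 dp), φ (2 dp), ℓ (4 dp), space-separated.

ρ = √(x²+y²) = √(-0.984² + -0.938²) = 1.35945
φ = atan2(y, x) mod 360° = atan2(-0.938, -0.984) = 223.6290°
|p|² = ρ² + z² = 1.35945² + 2.120² = 6.34250
κ = 2ρ / |p|² = 2×1.35945 / 6.34250 = 0.42868
θ = 2·atan2(ρ, z) = 2·atan2(1.35945, 2.120) = 1.14040 rad
ℓ = θ/κ = 1.14040/0.42868 = 2.66026

0.4287 223.63 2.6603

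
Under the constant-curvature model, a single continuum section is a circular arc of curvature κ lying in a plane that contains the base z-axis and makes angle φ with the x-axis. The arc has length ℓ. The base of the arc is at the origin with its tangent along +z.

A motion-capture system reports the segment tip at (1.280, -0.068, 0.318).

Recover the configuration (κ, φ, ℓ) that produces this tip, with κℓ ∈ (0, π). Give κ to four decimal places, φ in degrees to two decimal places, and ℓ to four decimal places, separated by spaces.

1.4698 356.96 1.8065

ρ = √(x²+y²) = √(1.280² + -0.068²) = 1.28180
φ = atan2(y, x) mod 360° = atan2(-0.068, 1.280) = 356.9590°
|p|² = ρ² + z² = 1.28180² + 0.318² = 1.74415
κ = 2ρ / |p|² = 2×1.28180 / 1.74415 = 1.46984
θ = 2·atan2(ρ, z) = 2·atan2(1.28180, 0.318) = 2.65524 rad
ℓ = θ/κ = 2.65524/1.46984 = 1.80649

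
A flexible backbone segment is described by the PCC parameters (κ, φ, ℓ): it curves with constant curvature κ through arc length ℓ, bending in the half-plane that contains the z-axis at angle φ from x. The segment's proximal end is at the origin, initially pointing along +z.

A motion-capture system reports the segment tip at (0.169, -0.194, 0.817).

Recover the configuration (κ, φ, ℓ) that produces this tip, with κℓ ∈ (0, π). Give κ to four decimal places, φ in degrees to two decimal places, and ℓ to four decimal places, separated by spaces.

ρ = √(x²+y²) = √(0.169² + -0.194²) = 0.25729
φ = atan2(y, x) mod 360° = atan2(-0.194, 0.169) = 311.0602°
|p|² = ρ² + z² = 0.25729² + 0.817² = 0.73369
κ = 2ρ / |p|² = 2×0.25729 / 0.73369 = 0.70136
θ = 2·atan2(ρ, z) = 2·atan2(0.25729, 0.817) = 0.61017 rad
ℓ = θ/κ = 0.61017/0.70136 = 0.86999

0.7014 311.06 0.8700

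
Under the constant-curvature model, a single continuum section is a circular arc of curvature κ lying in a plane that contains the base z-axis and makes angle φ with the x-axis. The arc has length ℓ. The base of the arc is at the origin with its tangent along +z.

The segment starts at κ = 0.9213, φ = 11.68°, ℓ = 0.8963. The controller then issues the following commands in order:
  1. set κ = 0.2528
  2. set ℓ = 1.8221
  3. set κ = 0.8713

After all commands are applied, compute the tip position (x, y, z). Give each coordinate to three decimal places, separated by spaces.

initial: κ=0.9213, φ=11.68°, ℓ=0.8963
cmd 1: set κ=0.2528 → (κ,φ,ℓ)=(0.2528,11.68°,0.8963) → tip=(0.0990,0.0205,0.8887)
cmd 2: set ℓ=1.8221 → (κ,φ,ℓ)=(0.2528,11.68°,1.8221) → tip=(0.4037,0.0835,1.7583)
cmd 3: set κ=0.8713 → (κ,φ,ℓ)=(0.8713,11.68°,1.8221) → tip=(1.1428,0.2363,1.1475)

1.143 0.236 1.148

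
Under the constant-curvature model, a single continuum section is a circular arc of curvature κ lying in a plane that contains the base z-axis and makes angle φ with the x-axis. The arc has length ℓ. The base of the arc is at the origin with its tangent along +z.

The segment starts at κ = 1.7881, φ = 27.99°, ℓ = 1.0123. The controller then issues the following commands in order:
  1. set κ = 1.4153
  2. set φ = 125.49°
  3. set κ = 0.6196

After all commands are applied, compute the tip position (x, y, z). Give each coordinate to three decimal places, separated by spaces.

-0.178 0.250 0.947

initial: κ=1.7881, φ=27.99°, ℓ=1.0123
cmd 1: set κ=1.4153 → (κ,φ,ℓ)=(1.4153,27.99°,1.0123) → tip=(0.5380,0.2860,0.6998)
cmd 2: set φ=125.49° → (κ,φ,ℓ)=(1.4153,125.49°,1.0123) → tip=(-0.3537,0.4961,0.6998)
cmd 3: set κ=0.6196 → (κ,φ,ℓ)=(0.6196,125.49°,1.0123) → tip=(-0.1783,0.2501,0.9472)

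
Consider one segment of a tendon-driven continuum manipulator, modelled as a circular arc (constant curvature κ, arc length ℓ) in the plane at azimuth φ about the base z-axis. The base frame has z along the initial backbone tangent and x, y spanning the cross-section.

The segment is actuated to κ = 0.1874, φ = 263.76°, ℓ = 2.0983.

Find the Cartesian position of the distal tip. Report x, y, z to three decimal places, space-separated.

θ = κ·ℓ = 0.1874 × 2.0983 = 0.39322 rad
ρ = (1 − cos θ)/κ = (1 − 0.92368)/0.1874 = 0.40726
z = sin θ / κ = 0.38317/0.1874 = 2.04464
x = ρ cos φ = 0.40726 × cos(263.76°) = -0.04427
y = ρ sin φ = 0.40726 × sin(263.76°) = -0.40485

-0.044 -0.405 2.045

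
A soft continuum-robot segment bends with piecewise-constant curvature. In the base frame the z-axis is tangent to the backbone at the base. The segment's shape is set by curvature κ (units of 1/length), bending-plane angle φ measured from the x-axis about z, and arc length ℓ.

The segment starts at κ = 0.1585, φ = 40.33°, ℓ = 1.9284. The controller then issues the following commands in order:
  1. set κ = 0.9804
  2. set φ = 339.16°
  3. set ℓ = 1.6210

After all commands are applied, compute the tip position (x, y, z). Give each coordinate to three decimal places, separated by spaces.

initial: κ=0.1585, φ=40.33°, ℓ=1.9284
cmd 1: set κ=0.9804 → (κ,φ,ℓ)=(0.9804,40.33°,1.9284) → tip=(1.0220,0.8677,0.9683)
cmd 2: set φ=339.16° → (κ,φ,ℓ)=(0.9804,339.16°,1.9284) → tip=(1.2530,-0.4770,0.9683)
cmd 3: set ℓ=1.6210 → (κ,φ,ℓ)=(0.9804,339.16°,1.6210) → tip=(0.9708,-0.3696,1.0198)

0.971 -0.370 1.020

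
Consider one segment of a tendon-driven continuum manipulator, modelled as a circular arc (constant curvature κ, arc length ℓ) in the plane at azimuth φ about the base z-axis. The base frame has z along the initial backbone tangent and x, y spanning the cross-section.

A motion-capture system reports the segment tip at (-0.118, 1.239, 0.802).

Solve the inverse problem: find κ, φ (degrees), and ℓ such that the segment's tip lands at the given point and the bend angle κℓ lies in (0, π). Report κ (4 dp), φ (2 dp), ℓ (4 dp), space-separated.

ρ = √(x²+y²) = √(-0.118² + 1.239²) = 1.24461
φ = atan2(y, x) mod 360° = atan2(1.239, -0.118) = 95.4403°
|p|² = ρ² + z² = 1.24461² + 0.802² = 2.19225
κ = 2ρ / |p|² = 2×1.24461 / 2.19225 = 1.13546
θ = 2·atan2(ρ, z) = 2·atan2(1.24461, 0.802) = 1.99676 rad
ℓ = θ/κ = 1.99676/1.13546 = 1.75855

1.1355 95.44 1.7585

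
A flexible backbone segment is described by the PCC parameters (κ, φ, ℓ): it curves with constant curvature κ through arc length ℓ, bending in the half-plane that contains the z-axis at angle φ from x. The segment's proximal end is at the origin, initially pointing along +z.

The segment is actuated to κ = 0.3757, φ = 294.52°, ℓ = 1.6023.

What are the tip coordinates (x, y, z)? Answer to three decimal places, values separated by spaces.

θ = κ·ℓ = 0.3757 × 1.6023 = 0.60198 rad
ρ = (1 − cos θ)/κ = (1 − 0.82421)/0.3757 = 0.46789
z = sin θ / κ = 0.56628/0.3757 = 1.50726
x = ρ cos φ = 0.46789 × cos(294.52°) = 0.19418
y = ρ sin φ = 0.46789 × sin(294.52°) = -0.42569

0.194 -0.426 1.507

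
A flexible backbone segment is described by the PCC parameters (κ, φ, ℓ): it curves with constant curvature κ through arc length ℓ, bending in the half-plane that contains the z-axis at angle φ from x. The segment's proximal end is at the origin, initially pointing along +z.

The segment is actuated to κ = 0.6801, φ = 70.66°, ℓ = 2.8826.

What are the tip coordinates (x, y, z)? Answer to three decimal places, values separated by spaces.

0.672 1.914 1.360

θ = κ·ℓ = 0.6801 × 2.8826 = 1.96046 rad
ρ = (1 − cos θ)/κ = (1 − -0.37987)/0.6801 = 2.02893
z = sin θ / κ = 0.92504/0.6801 = 1.36015
x = ρ cos φ = 2.02893 × cos(70.66°) = 0.67193
y = ρ sin φ = 2.02893 × sin(70.66°) = 1.91444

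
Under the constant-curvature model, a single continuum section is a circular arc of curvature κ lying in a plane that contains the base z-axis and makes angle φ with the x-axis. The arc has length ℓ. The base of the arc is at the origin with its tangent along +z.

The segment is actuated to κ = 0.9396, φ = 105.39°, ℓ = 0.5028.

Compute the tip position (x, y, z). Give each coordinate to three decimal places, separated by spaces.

θ = κ·ℓ = 0.9396 × 0.5028 = 0.47243 rad
ρ = (1 − cos θ)/κ = (1 − 0.89046)/0.9396 = 0.11658
z = sin θ / κ = 0.45505/0.9396 = 0.48430
x = ρ cos φ = 0.11658 × cos(105.39°) = -0.03094
y = ρ sin φ = 0.11658 × sin(105.39°) = 0.11240

-0.031 0.112 0.484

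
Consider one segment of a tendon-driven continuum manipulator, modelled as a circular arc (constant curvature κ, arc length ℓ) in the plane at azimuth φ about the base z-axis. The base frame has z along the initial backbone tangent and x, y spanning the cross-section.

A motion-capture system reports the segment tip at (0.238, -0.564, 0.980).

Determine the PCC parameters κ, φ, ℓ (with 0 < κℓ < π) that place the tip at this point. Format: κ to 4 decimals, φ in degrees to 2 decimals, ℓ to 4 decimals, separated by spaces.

ρ = √(x²+y²) = √(0.238² + -0.564²) = 0.61216
φ = atan2(y, x) mod 360° = atan2(-0.564, 0.238) = 292.8791°
|p|² = ρ² + z² = 0.61216² + 0.980² = 1.33514
κ = 2ρ / |p|² = 2×0.61216 / 1.33514 = 0.91700
θ = 2·atan2(ρ, z) = 2·atan2(0.61216, 0.980) = 1.11670 rad
ℓ = θ/κ = 1.11670/0.91700 = 1.21778

0.9170 292.88 1.2178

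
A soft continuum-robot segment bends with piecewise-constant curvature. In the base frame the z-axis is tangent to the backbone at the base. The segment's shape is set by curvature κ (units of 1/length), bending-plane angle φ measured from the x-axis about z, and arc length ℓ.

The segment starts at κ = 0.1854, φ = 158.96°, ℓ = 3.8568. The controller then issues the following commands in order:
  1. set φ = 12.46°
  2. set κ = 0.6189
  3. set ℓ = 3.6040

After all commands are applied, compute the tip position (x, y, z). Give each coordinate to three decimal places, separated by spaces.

2.545 0.562 1.277

initial: κ=0.1854, φ=158.96°, ℓ=3.8568
cmd 1: set φ=12.46° → (κ,φ,ℓ)=(0.1854,12.46°,3.8568) → tip=(1.2900,0.2850,3.5364)
cmd 2: set κ=0.6189 → (κ,φ,ℓ)=(0.6189,12.46°,3.8568) → tip=(2.7271,0.6026,1.1068)
cmd 3: set ℓ=3.6040 → (κ,φ,ℓ)=(0.6189,12.46°,3.6040) → tip=(2.5447,0.5623,1.2767)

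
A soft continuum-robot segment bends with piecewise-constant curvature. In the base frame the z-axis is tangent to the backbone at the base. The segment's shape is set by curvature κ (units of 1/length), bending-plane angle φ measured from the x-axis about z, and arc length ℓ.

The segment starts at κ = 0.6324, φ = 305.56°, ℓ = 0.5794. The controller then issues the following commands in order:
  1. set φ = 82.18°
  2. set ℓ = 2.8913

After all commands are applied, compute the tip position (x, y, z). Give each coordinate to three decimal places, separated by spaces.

0.270 1.966 1.529

initial: κ=0.6324, φ=305.56°, ℓ=0.5794
cmd 1: set φ=82.18° → (κ,φ,ℓ)=(0.6324,82.18°,0.5794) → tip=(0.0143,0.1040,0.5665)
cmd 2: set ℓ=2.8913 → (κ,φ,ℓ)=(0.6324,82.18°,2.8913) → tip=(0.2700,1.9658,1.5291)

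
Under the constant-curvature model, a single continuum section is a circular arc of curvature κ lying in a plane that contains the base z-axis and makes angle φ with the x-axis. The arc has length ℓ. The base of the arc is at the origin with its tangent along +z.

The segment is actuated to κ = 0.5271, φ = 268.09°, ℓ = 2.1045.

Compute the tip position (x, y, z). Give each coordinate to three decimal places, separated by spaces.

-0.035 -1.052 1.699

θ = κ·ℓ = 0.5271 × 2.1045 = 1.10928 rad
ρ = (1 − cos θ)/κ = (1 − 0.44530)/0.5271 = 1.05235
z = sin θ / κ = 0.89538/0.5271 = 1.69869
x = ρ cos φ = 1.05235 × cos(268.09°) = -0.03507
y = ρ sin φ = 1.05235 × sin(268.09°) = -1.05177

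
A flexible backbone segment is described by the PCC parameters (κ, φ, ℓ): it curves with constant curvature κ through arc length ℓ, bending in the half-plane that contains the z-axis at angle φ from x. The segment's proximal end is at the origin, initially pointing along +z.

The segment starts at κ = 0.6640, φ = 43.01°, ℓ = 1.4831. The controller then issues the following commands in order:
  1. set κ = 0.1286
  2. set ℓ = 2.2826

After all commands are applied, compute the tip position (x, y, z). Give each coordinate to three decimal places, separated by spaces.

0.243 0.227 2.250

initial: κ=0.6640, φ=43.01°, ℓ=1.4831
cmd 1: set κ=0.1286 → (κ,φ,ℓ)=(0.1286,43.01°,1.4831) → tip=(0.1031,0.0962,1.4741)
cmd 2: set ℓ=2.2826 → (κ,φ,ℓ)=(0.1286,43.01°,2.2826) → tip=(0.2432,0.2269,2.2500)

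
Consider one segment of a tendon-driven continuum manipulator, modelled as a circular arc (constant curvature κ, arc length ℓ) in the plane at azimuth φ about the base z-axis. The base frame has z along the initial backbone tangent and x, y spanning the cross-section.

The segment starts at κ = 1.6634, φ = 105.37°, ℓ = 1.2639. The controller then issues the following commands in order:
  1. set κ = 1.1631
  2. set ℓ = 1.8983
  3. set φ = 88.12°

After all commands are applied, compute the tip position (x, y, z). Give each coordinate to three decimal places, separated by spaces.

initial: κ=1.6634, φ=105.37°, ℓ=1.2639
cmd 1: set κ=1.1631 → (κ,φ,ℓ)=(1.1631,105.37°,1.2639) → tip=(-0.2050,0.7456,0.8554)
cmd 2: set ℓ=1.8983 → (κ,φ,ℓ)=(1.1631,105.37°,1.8983) → tip=(-0.3634,1.3222,0.6911)
cmd 3: set φ=88.12° → (κ,φ,ℓ)=(1.1631,88.12°,1.8983) → tip=(0.0450,1.3705,0.6911)

0.045 1.370 0.691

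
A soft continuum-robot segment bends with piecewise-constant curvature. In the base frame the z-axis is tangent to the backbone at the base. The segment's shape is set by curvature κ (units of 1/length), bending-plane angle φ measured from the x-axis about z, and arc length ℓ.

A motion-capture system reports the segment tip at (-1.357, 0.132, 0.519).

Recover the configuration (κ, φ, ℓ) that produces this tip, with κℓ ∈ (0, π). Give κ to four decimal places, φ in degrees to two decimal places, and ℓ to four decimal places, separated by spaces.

ρ = √(x²+y²) = √(-1.357² + 0.132²) = 1.36340
φ = atan2(y, x) mod 360° = atan2(0.132, -1.357) = 174.4441°
|p|² = ρ² + z² = 1.36340² + 0.519² = 2.12823
κ = 2ρ / |p|² = 2×1.36340 / 2.12823 = 1.28125
θ = 2·atan2(ρ, z) = 2·atan2(1.36340, 0.519) = 2.41414 rad
ℓ = θ/κ = 2.41414/1.28125 = 1.88420

1.2813 174.44 1.8842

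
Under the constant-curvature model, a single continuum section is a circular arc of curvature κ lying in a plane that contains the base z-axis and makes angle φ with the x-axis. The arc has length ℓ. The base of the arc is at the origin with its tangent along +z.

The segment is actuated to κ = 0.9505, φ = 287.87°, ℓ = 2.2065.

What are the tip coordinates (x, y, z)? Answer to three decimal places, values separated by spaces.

0.485 -1.504 0.910

θ = κ·ℓ = 0.9505 × 2.2065 = 2.09728 rad
ρ = (1 − cos θ)/κ = (1 − -0.50249)/0.9505 = 1.58074
z = sin θ / κ = 0.86458/0.9505 = 0.90961
x = ρ cos φ = 1.58074 × cos(287.87°) = 0.48506
y = ρ sin φ = 1.58074 × sin(287.87°) = -1.50448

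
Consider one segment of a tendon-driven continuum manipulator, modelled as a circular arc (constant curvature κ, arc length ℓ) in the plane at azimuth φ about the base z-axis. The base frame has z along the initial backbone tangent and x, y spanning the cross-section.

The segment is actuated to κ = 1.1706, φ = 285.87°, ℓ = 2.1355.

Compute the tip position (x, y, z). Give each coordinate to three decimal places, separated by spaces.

θ = κ·ℓ = 1.1706 × 2.1355 = 2.49982 rad
ρ = (1 − cos θ)/κ = (1 − -0.80103)/1.1706 = 1.53856
z = sin θ / κ = 0.59862/1.1706 = 0.51138
x = ρ cos φ = 1.53856 × cos(285.87°) = 0.42073
y = ρ sin φ = 1.53856 × sin(285.87°) = -1.47991

0.421 -1.480 0.511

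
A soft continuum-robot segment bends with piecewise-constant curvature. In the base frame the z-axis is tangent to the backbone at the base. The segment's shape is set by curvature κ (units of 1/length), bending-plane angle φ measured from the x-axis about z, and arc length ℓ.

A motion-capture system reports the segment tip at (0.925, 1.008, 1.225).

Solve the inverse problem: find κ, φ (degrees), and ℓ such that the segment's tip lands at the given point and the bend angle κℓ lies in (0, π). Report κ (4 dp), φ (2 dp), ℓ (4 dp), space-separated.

0.8114 47.46 2.0719

ρ = √(x²+y²) = √(0.925² + 1.008²) = 1.36810
φ = atan2(y, x) mod 360° = atan2(1.008, 0.925) = 47.4587°
|p|² = ρ² + z² = 1.36810² + 1.225² = 3.37231
κ = 2ρ / |p|² = 2×1.36810 / 3.37231 = 0.81137
θ = 2·atan2(ρ, z) = 2·atan2(1.36810, 1.225) = 1.68105 rad
ℓ = θ/κ = 1.68105/0.81137 = 2.07187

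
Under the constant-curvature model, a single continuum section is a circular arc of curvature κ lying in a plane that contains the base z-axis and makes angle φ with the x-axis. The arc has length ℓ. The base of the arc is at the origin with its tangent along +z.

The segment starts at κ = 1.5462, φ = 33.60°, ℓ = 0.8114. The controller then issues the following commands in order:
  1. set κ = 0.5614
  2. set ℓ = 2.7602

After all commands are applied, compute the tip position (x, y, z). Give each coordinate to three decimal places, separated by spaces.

1.452 0.965 1.781

initial: κ=1.5462, φ=33.60°, ℓ=0.8114
cmd 1: set κ=0.5614 → (κ,φ,ℓ)=(0.5614,33.60°,0.8114) → tip=(0.1513,0.1005,0.7836)
cmd 2: set ℓ=2.7602 → (κ,φ,ℓ)=(0.5614,33.60°,2.7602) → tip=(1.4522,0.9648,1.7809)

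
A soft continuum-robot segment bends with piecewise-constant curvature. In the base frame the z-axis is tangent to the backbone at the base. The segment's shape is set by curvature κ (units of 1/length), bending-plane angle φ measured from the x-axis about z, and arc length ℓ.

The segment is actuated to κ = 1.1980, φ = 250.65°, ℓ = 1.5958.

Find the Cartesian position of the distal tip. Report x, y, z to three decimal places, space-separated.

-0.369 -1.051 0.787

θ = κ·ℓ = 1.1980 × 1.5958 = 1.91177 rad
ρ = (1 − cos θ)/κ = (1 − -0.33440)/1.1980 = 1.11386
z = sin θ / κ = 0.94243/1.1980 = 0.78667
x = ρ cos φ = 1.11386 × cos(250.65°) = -0.36906
y = ρ sin φ = 1.11386 × sin(250.65°) = -1.05094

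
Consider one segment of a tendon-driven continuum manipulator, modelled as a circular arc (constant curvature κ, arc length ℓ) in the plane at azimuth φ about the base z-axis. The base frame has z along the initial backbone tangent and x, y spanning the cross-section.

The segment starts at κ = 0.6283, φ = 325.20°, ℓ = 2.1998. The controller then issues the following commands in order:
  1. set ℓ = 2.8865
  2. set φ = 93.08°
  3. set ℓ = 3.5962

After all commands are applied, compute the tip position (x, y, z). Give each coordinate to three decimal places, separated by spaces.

initial: κ=0.6283, φ=325.20°, ℓ=2.1998
cmd 1: set ℓ=2.8865 → (κ,φ,ℓ)=(0.6283,325.20°,2.8865) → tip=(1.6211,-1.1267,1.5449)
cmd 2: set φ=93.08° → (κ,φ,ℓ)=(0.6283,93.08°,2.8865) → tip=(-0.1061,1.9714,1.5449)
cmd 3: set ℓ=3.5962 → (κ,φ,ℓ)=(0.6283,93.08°,3.5962) → tip=(-0.1399,2.5993,1.2288)

-0.140 2.599 1.229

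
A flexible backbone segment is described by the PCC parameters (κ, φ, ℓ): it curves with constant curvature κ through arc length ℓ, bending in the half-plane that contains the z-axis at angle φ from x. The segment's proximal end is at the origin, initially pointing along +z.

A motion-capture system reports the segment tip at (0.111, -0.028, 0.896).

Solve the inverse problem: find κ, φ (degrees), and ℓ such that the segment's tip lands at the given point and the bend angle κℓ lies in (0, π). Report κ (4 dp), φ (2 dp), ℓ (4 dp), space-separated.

0.2806 345.84 0.9057

ρ = √(x²+y²) = √(0.111² + -0.028²) = 0.11448
φ = atan2(y, x) mod 360° = atan2(-0.028, 0.111) = 345.8424°
|p|² = ρ² + z² = 0.11448² + 0.896² = 0.81592
κ = 2ρ / |p|² = 2×0.11448 / 0.81592 = 0.28061
θ = 2·atan2(ρ, z) = 2·atan2(0.11448, 0.896) = 0.25415 rad
ℓ = θ/κ = 0.25415/0.28061 = 0.90572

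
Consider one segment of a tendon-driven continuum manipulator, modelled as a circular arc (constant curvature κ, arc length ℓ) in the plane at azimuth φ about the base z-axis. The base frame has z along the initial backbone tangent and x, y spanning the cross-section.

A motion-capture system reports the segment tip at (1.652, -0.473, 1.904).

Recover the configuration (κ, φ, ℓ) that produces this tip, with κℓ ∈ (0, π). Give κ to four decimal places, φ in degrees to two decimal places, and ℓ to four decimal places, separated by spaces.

ρ = √(x²+y²) = √(1.652² + -0.473²) = 1.71838
φ = atan2(y, x) mod 360° = atan2(-0.473, 1.652) = 344.0225°
|p|² = ρ² + z² = 1.71838² + 1.904² = 6.57805
κ = 2ρ / |p|² = 2×1.71838 / 6.57805 = 0.52246
θ = 2·atan2(ρ, z) = 2·atan2(1.71838, 1.904) = 1.46840 rad
ℓ = θ/κ = 1.46840/0.52246 = 2.81056

0.5225 344.02 2.8106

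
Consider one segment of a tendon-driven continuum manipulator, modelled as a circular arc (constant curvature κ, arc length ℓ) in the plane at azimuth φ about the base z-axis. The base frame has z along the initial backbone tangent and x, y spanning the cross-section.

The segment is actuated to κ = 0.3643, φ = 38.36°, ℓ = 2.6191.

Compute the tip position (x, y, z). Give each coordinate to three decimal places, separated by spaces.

θ = κ·ℓ = 0.3643 × 2.6191 = 0.95414 rad
ρ = (1 − cos θ)/κ = (1 − 0.57831)/0.3643 = 1.15753
z = sin θ / κ = 0.81582/0.3643 = 2.23941
x = ρ cos φ = 1.15753 × cos(38.36°) = 0.90765
y = ρ sin φ = 1.15753 × sin(38.36°) = 0.71836

0.908 0.718 2.239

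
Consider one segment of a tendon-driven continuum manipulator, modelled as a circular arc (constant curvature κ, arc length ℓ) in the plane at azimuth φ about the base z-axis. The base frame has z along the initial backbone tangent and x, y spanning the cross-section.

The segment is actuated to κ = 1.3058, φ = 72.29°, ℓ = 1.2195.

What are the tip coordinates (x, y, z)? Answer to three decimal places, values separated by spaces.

0.238 0.745 0.766

θ = κ·ℓ = 1.3058 × 1.2195 = 1.59242 rad
ρ = (1 − cos θ)/κ = (1 − -0.02163)/1.3058 = 0.78237
z = sin θ / κ = 0.99977/1.3058 = 0.76563
x = ρ cos φ = 0.78237 × cos(72.29°) = 0.23800
y = ρ sin φ = 0.78237 × sin(72.29°) = 0.74530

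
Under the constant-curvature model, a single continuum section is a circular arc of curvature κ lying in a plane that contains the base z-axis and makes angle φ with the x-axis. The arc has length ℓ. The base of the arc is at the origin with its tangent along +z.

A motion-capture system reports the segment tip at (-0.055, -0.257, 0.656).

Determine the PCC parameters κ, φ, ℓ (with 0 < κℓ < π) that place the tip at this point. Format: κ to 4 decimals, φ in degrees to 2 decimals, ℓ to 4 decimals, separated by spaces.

1.0525 257.92 0.7241

ρ = √(x²+y²) = √(-0.055² + -0.257²) = 0.26282
φ = atan2(y, x) mod 360° = atan2(-0.257, -0.055) = 257.9205°
|p|² = ρ² + z² = 0.26282² + 0.656² = 0.49941
κ = 2ρ / |p|² = 2×0.26282 / 0.49941 = 1.05252
θ = 2·atan2(ρ, z) = 2·atan2(0.26282, 0.656) = 0.76211 rad
ℓ = θ/κ = 0.76211/1.05252 = 0.72409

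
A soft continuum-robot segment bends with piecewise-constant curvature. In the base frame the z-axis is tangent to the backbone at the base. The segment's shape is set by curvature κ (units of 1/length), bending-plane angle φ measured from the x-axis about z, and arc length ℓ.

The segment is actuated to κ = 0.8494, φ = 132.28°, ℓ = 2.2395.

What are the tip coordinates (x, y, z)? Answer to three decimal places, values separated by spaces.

θ = κ·ℓ = 0.8494 × 2.2395 = 1.90223 rad
ρ = (1 − cos θ)/κ = (1 − -0.32540)/0.8494 = 1.56040
z = sin θ / κ = 0.94558/0.8494 = 1.11323
x = ρ cos φ = 1.56040 × cos(132.28°) = -1.04976
y = ρ sin φ = 1.56040 × sin(132.28°) = 1.15448

-1.050 1.154 1.113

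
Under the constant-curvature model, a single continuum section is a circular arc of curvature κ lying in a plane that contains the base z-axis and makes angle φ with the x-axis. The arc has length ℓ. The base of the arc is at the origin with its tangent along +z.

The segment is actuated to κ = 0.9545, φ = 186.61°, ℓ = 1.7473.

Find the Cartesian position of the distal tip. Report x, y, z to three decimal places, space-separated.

θ = κ·ℓ = 0.9545 × 1.7473 = 1.66780 rad
ρ = (1 − cos θ)/κ = (1 − -0.09685)/0.9545 = 1.14914
z = sin θ / κ = 0.99530/0.9545 = 1.04274
x = ρ cos φ = 1.14914 × cos(186.61°) = -1.14150
y = ρ sin φ = 1.14914 × sin(186.61°) = -0.13228

-1.141 -0.132 1.043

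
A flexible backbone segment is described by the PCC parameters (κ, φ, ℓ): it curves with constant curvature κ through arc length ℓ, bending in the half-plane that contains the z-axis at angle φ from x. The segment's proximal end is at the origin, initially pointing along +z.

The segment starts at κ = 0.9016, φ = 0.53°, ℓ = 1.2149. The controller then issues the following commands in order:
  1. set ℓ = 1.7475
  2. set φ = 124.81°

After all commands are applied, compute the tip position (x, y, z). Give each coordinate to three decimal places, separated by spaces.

initial: κ=0.9016, φ=0.53°, ℓ=1.2149
cmd 1: set ℓ=1.7475 → (κ,φ,ℓ)=(0.9016,0.53°,1.7475) → tip=(1.1144,0.0103,1.1091)
cmd 2: set φ=124.81° → (κ,φ,ℓ)=(0.9016,124.81°,1.7475) → tip=(-0.6362,0.9150,1.1091)

-0.636 0.915 1.109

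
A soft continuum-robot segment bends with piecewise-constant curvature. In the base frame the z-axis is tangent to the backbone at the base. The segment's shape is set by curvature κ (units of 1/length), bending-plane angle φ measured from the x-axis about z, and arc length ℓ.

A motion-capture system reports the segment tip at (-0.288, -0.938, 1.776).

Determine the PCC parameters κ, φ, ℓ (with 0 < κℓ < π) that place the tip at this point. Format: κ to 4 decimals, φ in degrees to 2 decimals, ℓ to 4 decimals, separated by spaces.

0.4767 252.93 2.1178

ρ = √(x²+y²) = √(-0.288² + -0.938²) = 0.98122
φ = atan2(y, x) mod 360° = atan2(-0.938, -0.288) = 252.9316°
|p|² = ρ² + z² = 0.98122² + 1.776² = 4.11696
κ = 2ρ / |p|² = 2×0.98122 / 4.11696 = 0.47667
θ = 2·atan2(ρ, z) = 2·atan2(0.98122, 1.776) = 1.00950 rad
ℓ = θ/κ = 1.00950/0.47667 = 2.11782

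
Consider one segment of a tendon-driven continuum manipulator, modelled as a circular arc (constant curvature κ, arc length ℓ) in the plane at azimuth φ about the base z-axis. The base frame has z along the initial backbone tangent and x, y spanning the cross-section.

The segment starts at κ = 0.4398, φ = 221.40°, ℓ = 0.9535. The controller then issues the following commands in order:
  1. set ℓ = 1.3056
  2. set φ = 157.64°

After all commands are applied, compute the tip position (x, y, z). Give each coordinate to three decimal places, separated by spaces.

initial: κ=0.4398, φ=221.40°, ℓ=0.9535
cmd 1: set ℓ=1.3056 → (κ,φ,ℓ)=(0.4398,221.40°,1.3056) → tip=(-0.2735,-0.2411,1.2350)
cmd 2: set φ=157.64° → (κ,φ,ℓ)=(0.4398,157.64°,1.3056) → tip=(-0.3372,0.1387,1.2350)

-0.337 0.139 1.235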